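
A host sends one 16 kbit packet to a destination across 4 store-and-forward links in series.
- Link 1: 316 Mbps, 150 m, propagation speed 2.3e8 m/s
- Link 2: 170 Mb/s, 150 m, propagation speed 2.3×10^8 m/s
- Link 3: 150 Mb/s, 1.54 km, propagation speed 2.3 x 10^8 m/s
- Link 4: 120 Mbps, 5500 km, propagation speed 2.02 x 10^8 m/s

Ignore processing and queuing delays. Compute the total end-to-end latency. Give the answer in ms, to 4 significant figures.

L = 16000 bits.
Transmission delays (L/R per hop): 0.0506329, 0.0941176, 0.106667, 0.133333 ms; sum = 0.384751 ms.
Propagation delays (d/s per hop): 0.000652174, 0.000652174, 0.00669565, 27.2277 ms; sum = 27.2357 ms.
End-to-end = 27.62 ms.

27.62 ms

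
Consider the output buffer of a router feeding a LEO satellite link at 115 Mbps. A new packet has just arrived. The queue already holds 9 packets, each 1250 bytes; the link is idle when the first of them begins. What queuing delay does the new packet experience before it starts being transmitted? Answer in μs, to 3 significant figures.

Each queued packet: L/R = 10000/115000000 = 86.9565 μs.
9 queued → 782.609 μs.
Queuing delay = 783 μs.

783 μs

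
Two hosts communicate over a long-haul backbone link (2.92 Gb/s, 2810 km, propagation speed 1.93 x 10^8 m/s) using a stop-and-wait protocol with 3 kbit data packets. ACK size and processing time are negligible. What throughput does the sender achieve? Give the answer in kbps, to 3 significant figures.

103 kbps

t_tx = L/R = 3000/2920000000 = 1.0274e-06 s.
t_prop = 2810000/193000000 = 0.0145596 s; RTT = 0.0291192 s.
Cycle = t_tx + RTT = 0.0291202 s.
Throughput = L / cycle = 3000 / 0.0291202 = 103 kbps.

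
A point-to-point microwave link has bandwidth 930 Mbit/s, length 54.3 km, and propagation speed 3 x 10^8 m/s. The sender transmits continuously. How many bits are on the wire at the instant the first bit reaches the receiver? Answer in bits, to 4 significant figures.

168300 bits

Propagation delay = 54300 / 300000000 = 0.000181 s.
BDP = R × t_prop = 930000000 × 0.000181 = 168330 bits.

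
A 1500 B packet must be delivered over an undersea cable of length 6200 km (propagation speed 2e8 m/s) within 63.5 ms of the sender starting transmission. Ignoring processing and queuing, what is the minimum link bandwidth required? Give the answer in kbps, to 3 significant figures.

L = 12000 bits.
Propagation delay = 6200000 / 200000000 = 31 ms.
Transmission budget = 63.5 − 31 = 32.5 ms.
R ≥ L / t_tx = 12000 bits / 0.0325 s = 369 kbps.

369 kbps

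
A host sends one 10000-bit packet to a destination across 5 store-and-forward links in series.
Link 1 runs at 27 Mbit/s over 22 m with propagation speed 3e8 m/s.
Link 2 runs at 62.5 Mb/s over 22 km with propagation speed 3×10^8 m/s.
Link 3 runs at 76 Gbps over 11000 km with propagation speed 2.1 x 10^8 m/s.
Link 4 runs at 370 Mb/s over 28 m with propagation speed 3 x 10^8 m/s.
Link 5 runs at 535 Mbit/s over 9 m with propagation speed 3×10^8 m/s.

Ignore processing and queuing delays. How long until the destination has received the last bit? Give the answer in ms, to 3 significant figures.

Transmission delays (L/R per hop): 0.37037, 0.16, 0.000131579, 0.027027, 0.0186916 ms; sum = 0.576221 ms.
Propagation delays (d/s per hop): 7.33333e-05, 0.0733333, 52.381, 9.33333e-05, 3e-05 ms; sum = 52.4545 ms.
End-to-end = 53.0 ms.

53.0 ms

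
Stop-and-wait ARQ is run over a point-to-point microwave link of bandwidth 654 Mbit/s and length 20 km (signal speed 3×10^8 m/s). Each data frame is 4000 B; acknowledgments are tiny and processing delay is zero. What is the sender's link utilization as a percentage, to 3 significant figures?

t_tx = L/R = 32000/654000000 = 4.89297e-05 s.
t_prop = 20000/300000000 = 6.66667e-05 s; RTT = 0.000133333 s.
Cycle = t_tx + RTT = 0.000182263 s.
Utilization = t_tx / cycle = 4.89297e-05/0.000182263 = 26.8 %.

26.8 %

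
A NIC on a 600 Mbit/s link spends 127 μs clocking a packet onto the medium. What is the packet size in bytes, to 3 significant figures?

9530 bytes

L = R × t_tx = 600000000 b/s × 0.000127 s = 76200 bits.
In bytes: 76200 / 8 = 9530 bytes.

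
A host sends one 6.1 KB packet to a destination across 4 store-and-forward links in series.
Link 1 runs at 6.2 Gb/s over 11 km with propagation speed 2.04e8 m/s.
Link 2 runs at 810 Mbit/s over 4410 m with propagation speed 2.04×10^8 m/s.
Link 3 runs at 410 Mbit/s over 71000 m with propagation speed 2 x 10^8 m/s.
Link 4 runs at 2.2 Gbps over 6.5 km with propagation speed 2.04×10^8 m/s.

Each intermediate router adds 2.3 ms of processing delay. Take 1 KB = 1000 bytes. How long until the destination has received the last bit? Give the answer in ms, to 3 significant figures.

L = 48800 bits.
Transmission delays (L/R per hop): 0.00787097, 0.0602469, 0.119024, 0.0221818 ms; sum = 0.209324 ms.
Propagation delays (d/s per hop): 0.0539216, 0.0216176, 0.355, 0.0318627 ms; sum = 0.462402 ms.
Processing at 3 router(s): 3 × 2.3 ms = 6.9 ms.
End-to-end = 7.57 ms.

7.57 ms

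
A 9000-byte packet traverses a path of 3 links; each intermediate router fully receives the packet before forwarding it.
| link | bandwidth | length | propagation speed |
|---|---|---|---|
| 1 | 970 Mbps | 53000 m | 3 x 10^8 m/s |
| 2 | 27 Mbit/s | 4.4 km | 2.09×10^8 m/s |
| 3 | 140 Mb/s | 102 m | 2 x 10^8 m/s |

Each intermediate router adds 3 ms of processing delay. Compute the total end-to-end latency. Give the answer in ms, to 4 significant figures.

L = 9000 × 8 = 72000 bits.
Transmission delays (L/R per hop): 0.0742268, 2.66667, 0.514286 ms; sum = 3.25518 ms.
Propagation delays (d/s per hop): 0.176667, 0.0210526, 0.00051 ms; sum = 0.198229 ms.
Processing at 2 router(s): 2 × 3 ms = 6 ms.
End-to-end = 9.453 ms.

9.453 ms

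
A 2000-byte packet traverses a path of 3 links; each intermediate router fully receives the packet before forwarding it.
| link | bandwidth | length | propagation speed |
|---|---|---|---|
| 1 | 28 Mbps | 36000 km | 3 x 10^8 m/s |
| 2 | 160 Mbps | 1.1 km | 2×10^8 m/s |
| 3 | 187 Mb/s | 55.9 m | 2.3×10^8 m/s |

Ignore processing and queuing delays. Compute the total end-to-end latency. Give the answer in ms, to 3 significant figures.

L = 2000 × 8 = 16000 bits.
Transmission delays (L/R per hop): 0.571429, 0.1, 0.0855615 ms; sum = 0.75699 ms.
Propagation delays (d/s per hop): 120, 0.0055, 0.000243043 ms; sum = 120.006 ms.
End-to-end = 121 ms.

121 ms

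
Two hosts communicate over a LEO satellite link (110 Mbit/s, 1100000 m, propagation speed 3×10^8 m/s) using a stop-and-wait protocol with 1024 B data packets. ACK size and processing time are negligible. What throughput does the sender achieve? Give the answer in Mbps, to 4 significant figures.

t_tx = L/R = 8192/110000000 = 7.44727e-05 s.
t_prop = 1100000/300000000 = 0.00366667 s; RTT = 0.00733333 s.
Cycle = t_tx + RTT = 0.00740781 s.
Throughput = L / cycle = 8192 / 0.00740781 = 1.106 Mbps.

1.106 Mbps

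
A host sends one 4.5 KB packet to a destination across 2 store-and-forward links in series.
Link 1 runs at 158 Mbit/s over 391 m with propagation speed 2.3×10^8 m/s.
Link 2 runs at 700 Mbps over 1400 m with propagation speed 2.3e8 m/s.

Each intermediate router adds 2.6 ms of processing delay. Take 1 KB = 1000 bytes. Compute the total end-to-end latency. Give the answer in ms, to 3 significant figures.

2.89 ms

L = 36000 bits.
Transmission delays (L/R per hop): 0.227848, 0.0514286 ms; sum = 0.279277 ms.
Propagation delays (d/s per hop): 0.0017, 0.00608696 ms; sum = 0.00778696 ms.
Processing at 1 router(s): 1 × 2.6 ms = 2.6 ms.
End-to-end = 2.89 ms.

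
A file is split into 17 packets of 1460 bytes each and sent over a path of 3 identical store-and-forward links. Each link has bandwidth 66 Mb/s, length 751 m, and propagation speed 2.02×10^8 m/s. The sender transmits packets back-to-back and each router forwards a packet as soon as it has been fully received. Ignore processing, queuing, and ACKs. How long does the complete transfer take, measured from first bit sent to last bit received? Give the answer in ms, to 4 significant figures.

3.374 ms

Per-hop transmission t_tx = L/R = 11680/66000000 = 0.17697 ms.
Per-hop propagation t_prop = 751/202000000 = 0.00371782 ms.
Pipeline fill: first packet needs 3·t_tx to clear all hops; remaining 16 packets each add one t_tx.
Total = (3+17-1)·t_tx + 3·t_prop = 19·0.17697 + 3·0.00371782 = 3.374 ms.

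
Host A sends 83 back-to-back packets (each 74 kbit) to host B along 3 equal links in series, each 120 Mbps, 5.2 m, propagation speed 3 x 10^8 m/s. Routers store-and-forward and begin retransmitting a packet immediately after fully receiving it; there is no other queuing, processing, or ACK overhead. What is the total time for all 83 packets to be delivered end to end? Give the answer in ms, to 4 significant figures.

Per-hop transmission t_tx = L/R = 74000/120000000 = 0.616667 ms.
Per-hop propagation t_prop = 5.2/300000000 = 1.73333e-05 ms.
Pipeline fill: first packet needs 3·t_tx to clear all hops; remaining 82 packets each add one t_tx.
Total = (3+83-1)·t_tx + 3·t_prop = 85·0.616667 + 3·1.73333e-05 = 52.42 ms.

52.42 ms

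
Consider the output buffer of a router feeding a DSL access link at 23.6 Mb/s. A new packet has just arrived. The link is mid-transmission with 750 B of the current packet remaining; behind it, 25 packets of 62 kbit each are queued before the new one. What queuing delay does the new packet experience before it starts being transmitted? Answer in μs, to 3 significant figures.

Each queued packet: L/R = 62000/23600000 = 2627.12 μs.
25 queued → 65678 μs.
Plus remaining 6000 bits of current packet: 254.237 μs.
Queuing delay = 65900 μs.

65900 μs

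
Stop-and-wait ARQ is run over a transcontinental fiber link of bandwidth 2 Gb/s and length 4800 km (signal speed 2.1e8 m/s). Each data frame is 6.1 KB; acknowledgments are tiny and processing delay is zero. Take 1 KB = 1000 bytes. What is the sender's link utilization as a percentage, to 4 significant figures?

t_tx = L/R = 48800/2000000000 = 2.44e-05 s.
t_prop = 4800000/210000000 = 0.0228571 s; RTT = 0.0457143 s.
Cycle = t_tx + RTT = 0.0457387 s.
Utilization = t_tx / cycle = 2.44e-05/0.0457387 = 0.05335 %.

0.05335 %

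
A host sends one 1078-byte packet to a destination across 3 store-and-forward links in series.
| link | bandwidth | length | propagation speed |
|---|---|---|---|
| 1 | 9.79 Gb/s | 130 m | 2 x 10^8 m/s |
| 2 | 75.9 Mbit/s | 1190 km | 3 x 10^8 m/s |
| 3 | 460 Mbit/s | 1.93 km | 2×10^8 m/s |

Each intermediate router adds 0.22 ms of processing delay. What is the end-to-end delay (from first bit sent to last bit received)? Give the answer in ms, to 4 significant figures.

4.550 ms

L = 1078 × 8 = 8624 bits.
Transmission delays (L/R per hop): 0.000880899, 0.113623, 0.0187478 ms; sum = 0.133252 ms.
Propagation delays (d/s per hop): 0.00065, 3.96667, 0.00965 ms; sum = 3.97697 ms.
Processing at 2 router(s): 2 × 0.22 ms = 0.44 ms.
End-to-end = 4.550 ms.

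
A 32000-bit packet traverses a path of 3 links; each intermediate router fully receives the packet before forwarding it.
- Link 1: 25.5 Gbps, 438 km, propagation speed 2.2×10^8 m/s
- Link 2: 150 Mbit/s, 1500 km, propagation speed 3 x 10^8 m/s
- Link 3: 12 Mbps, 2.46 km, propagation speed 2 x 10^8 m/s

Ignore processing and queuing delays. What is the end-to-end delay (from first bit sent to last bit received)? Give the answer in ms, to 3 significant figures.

Transmission delays (L/R per hop): 0.0012549, 0.213333, 2.66667 ms; sum = 2.88125 ms.
Propagation delays (d/s per hop): 1.99091, 5, 0.0123 ms; sum = 7.00321 ms.
End-to-end = 9.88 ms.

9.88 ms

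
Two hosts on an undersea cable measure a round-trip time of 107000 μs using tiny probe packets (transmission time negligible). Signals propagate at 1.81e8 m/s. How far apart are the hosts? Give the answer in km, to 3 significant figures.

9680 km

One-way propagation = RTT/2 = 53500 μs.
d = s × t = 181000000 × 0.0535 = 9680 km.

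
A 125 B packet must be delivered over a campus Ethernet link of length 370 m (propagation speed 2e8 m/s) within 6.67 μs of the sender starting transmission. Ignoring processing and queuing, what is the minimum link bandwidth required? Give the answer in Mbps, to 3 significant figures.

L = 1000 bits.
Propagation delay = 370 / 200000000 = 1.85 μs.
Transmission budget = 6.67 − 1.85 = 4.82 μs.
R ≥ L / t_tx = 1000 bits / 4.82e-06 s = 207 Mbps.

207 Mbps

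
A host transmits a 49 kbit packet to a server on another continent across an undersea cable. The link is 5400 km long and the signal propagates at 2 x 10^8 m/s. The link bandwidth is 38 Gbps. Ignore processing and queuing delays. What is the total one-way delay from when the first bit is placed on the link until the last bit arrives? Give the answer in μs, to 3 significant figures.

L = 49000 bits.
Transmission delay = L/R = 49000 / 38000000000 = 1.28947 μs.
Propagation delay = d/s = 5400000 m / 200000000 m/s = 27000 μs.
Total = 27000 μs.

27000 μs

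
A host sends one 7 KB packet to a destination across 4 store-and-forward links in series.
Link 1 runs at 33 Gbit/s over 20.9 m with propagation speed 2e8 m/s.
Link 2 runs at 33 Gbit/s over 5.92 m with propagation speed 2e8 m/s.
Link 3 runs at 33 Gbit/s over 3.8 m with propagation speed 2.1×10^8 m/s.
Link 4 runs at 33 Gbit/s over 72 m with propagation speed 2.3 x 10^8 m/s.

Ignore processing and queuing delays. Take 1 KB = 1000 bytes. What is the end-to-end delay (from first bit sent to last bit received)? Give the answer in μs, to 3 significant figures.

L = 56000 bits.
Transmission delay per hop = L/R = 56000/33000000000 = 1.69697 μs; 4 hops → 6.78788 μs.
Propagation delays (d/s per hop): 0.1045, 0.0296, 0.0180952, 0.313043 μs; sum = 0.465239 μs.
End-to-end = 7.25 μs.

7.25 μs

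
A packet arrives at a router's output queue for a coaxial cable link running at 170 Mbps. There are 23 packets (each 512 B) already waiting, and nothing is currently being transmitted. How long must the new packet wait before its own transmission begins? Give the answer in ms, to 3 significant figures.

Each queued packet: L/R = 4096/170000000 = 0.0240941 ms.
23 queued → 0.554165 ms.
Queuing delay = 0.554 ms.

0.554 ms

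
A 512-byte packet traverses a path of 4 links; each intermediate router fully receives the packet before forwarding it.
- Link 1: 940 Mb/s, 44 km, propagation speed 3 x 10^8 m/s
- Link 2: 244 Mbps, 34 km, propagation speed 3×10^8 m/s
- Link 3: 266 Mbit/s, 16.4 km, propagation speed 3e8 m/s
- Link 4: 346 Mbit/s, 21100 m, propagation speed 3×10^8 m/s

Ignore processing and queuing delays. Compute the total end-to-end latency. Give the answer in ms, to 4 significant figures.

L = 512 × 8 = 4096 bits.
Transmission delays (L/R per hop): 0.00435745, 0.0167869, 0.0153985, 0.0118382 ms; sum = 0.048381 ms.
Propagation delays (d/s per hop): 0.146667, 0.113333, 0.0546667, 0.0703333 ms; sum = 0.385 ms.
End-to-end = 0.4334 ms.

0.4334 ms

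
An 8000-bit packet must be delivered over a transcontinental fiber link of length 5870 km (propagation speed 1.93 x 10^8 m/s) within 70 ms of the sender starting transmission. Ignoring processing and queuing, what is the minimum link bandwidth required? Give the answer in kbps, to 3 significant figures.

Propagation delay = 5870000 / 193000000 = 30.4145 ms.
Transmission budget = 70 − 30.4145 = 39.5855 ms.
R ≥ L / t_tx = 8000 bits / 0.0395855 s = 202 kbps.

202 kbps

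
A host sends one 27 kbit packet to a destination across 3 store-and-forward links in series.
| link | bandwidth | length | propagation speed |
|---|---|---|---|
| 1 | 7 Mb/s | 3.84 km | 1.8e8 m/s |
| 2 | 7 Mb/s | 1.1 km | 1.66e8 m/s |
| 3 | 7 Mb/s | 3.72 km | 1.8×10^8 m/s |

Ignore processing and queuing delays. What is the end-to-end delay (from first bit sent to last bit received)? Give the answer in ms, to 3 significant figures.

L = 27000 bits.
Transmission delay per hop = L/R = 27000/7000000 = 3.85714 ms; 3 hops → 11.5714 ms.
Propagation delays (d/s per hop): 0.0213333, 0.00662651, 0.0206667 ms; sum = 0.0486265 ms.
End-to-end = 11.6 ms.

11.6 ms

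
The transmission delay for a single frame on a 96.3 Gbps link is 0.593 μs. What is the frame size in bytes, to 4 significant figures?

L = R × t_tx = 96300000000 b/s × 5.93e-07 s = 57105.9 bits.
In bytes: 57105.9 / 8 = 7138 bytes.

7138 bytes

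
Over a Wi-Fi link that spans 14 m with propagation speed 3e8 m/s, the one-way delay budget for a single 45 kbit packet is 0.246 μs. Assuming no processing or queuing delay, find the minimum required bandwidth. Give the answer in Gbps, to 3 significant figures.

226 Gbps

Propagation delay = 14 / 300000000 = 0.0466667 μs.
Transmission budget = 0.246 − 0.0466667 = 0.199333 μs.
R ≥ L / t_tx = 45000 bits / 1.99333e-07 s = 226 Gbps.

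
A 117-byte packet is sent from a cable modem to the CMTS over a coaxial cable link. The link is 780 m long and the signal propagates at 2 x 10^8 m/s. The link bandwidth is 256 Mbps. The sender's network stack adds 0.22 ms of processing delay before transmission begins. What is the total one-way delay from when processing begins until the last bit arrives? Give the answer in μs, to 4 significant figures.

L = 117 × 8 = 936 bits.
Transmission delay = L/R = 936 / 256000000 = 3.65625 μs.
Propagation delay = d/s = 780 m / 200000000 m/s = 3.9 μs.
Plus processing delay 0.22 ms = 220 μs.
Total = 227.6 μs.

227.6 μs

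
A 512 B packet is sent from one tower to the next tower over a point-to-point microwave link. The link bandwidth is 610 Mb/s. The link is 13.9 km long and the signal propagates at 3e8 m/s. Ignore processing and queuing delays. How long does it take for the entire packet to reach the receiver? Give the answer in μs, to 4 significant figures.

53.05 μs

L = 512 × 8 = 4096 bits.
Transmission delay = L/R = 4096 / 610000000 = 6.71475 μs.
Propagation delay = d/s = 13900 m / 300000000 m/s = 46.3333 μs.
Total = 53.05 μs.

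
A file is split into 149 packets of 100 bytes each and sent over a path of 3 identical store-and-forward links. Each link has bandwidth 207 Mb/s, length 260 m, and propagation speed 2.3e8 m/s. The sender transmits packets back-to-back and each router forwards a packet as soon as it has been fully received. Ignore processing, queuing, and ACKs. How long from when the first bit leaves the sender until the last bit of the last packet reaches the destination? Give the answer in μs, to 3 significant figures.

Per-hop transmission t_tx = L/R = 800/207000000 = 3.86473 μs.
Per-hop propagation t_prop = 260/2.3e+08 = 1.13043 μs.
Pipeline fill: first packet needs 3·t_tx to clear all hops; remaining 148 packets each add one t_tx.
Total = (3+149-1)·t_tx + 3·t_prop = 151·3.86473 + 3·1.13043 = 587 μs.

587 μs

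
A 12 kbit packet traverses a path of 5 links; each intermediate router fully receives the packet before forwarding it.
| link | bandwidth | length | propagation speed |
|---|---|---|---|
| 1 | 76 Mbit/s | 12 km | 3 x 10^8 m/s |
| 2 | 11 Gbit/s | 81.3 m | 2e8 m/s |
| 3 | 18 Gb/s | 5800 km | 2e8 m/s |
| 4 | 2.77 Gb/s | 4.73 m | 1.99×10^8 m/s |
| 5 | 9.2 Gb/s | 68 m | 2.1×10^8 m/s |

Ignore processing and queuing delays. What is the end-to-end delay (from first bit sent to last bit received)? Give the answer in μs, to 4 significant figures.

29210 μs

L = 12000 bits.
Transmission delays (L/R per hop): 157.895, 1.09091, 0.666667, 4.33213, 1.30435 μs; sum = 165.289 μs.
Propagation delays (d/s per hop): 40, 0.4065, 29000, 0.0237688, 0.32381 μs; sum = 29040.8 μs.
End-to-end = 29210 μs.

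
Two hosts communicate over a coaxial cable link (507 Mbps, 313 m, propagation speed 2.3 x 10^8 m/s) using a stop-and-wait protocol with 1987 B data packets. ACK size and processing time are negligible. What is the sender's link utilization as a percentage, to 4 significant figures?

t_tx = L/R = 15896/507000000 = 3.13531e-05 s.
t_prop = 313/2.3e+08 = 1.36087e-06 s; RTT = 2.72174e-06 s.
Cycle = t_tx + RTT = 3.40748e-05 s.
Utilization = t_tx / cycle = 3.13531e-05/3.40748e-05 = 92.01 %.

92.01 %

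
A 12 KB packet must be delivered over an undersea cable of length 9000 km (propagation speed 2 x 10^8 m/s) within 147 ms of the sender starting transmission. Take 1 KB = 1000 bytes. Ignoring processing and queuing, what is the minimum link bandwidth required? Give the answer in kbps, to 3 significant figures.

L = 96000 bits.
Propagation delay = 9000000 / 200000000 = 45 ms.
Transmission budget = 147 − 45 = 102 ms.
R ≥ L / t_tx = 96000 bits / 0.102 s = 941 kbps.

941 kbps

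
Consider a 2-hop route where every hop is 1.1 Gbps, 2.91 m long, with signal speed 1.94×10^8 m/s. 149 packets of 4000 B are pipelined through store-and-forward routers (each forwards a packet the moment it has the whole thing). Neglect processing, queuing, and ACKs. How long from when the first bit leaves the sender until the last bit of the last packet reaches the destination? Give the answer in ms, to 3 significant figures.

Per-hop transmission t_tx = L/R = 32000/1100000000 = 0.0290909 ms.
Per-hop propagation t_prop = 2.91/194000000 = 1.5e-05 ms.
Pipeline fill: first packet needs 2·t_tx to clear all hops; remaining 148 packets each add one t_tx.
Total = (2+149-1)·t_tx + 2·t_prop = 150·0.0290909 + 2·1.5e-05 = 4.36 ms.

4.36 ms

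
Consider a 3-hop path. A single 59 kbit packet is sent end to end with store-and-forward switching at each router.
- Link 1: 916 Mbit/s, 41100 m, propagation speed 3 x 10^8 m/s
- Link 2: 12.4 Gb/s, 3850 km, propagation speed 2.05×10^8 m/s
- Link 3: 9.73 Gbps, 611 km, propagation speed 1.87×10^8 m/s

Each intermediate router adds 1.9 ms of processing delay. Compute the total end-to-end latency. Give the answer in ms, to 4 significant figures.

26.06 ms

L = 59000 bits.
Transmission delays (L/R per hop): 0.0644105, 0.00475806, 0.00606372 ms; sum = 0.0752323 ms.
Propagation delays (d/s per hop): 0.137, 18.7805, 3.26738 ms; sum = 22.1849 ms.
Processing at 2 router(s): 2 × 1.9 ms = 3.8 ms.
End-to-end = 26.06 ms.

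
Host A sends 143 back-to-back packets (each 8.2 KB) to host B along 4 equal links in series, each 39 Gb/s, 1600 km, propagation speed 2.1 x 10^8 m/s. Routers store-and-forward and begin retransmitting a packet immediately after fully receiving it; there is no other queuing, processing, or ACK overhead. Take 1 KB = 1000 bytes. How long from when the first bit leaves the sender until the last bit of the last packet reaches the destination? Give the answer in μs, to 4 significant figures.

Per-hop transmission t_tx = L/R = 65600/39000000000 = 1.68205 μs.
Per-hop propagation t_prop = 1600000/210000000 = 7619.05 μs.
Pipeline fill: first packet needs 4·t_tx to clear all hops; remaining 142 packets each add one t_tx.
Total = (4+143-1)·t_tx + 4·t_prop = 146·1.68205 + 4·7619.05 = 30720 μs.

30720 μs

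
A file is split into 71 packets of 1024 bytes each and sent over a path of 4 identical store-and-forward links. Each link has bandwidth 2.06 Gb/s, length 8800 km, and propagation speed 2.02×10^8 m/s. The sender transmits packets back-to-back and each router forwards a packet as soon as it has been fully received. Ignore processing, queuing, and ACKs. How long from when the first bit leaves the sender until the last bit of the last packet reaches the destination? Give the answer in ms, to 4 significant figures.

Per-hop transmission t_tx = L/R = 8192/2060000000 = 0.0039767 ms.
Per-hop propagation t_prop = 8800000/202000000 = 43.5644 ms.
Pipeline fill: first packet needs 4·t_tx to clear all hops; remaining 70 packets each add one t_tx.
Total = (4+71-1)·t_tx + 4·t_prop = 74·0.0039767 + 4·43.5644 = 174.6 ms.

174.6 ms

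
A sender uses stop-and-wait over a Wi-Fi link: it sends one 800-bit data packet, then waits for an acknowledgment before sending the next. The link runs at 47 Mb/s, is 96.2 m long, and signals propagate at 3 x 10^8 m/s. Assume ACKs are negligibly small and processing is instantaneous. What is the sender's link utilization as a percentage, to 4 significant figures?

t_tx = L/R = 800/47000000 = 1.70213e-05 s.
t_prop = 96.2/300000000 = 3.20667e-07 s; RTT = 6.41333e-07 s.
Cycle = t_tx + RTT = 1.76626e-05 s.
Utilization = t_tx / cycle = 1.70213e-05/1.76626e-05 = 96.37 %.

96.37 %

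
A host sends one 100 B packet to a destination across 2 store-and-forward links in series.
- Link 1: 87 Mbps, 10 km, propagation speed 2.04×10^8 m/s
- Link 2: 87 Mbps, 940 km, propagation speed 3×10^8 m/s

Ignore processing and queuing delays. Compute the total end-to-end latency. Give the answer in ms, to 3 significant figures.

L = 100 × 8 = 800 bits.
Transmission delay per hop = L/R = 800/87000000 = 0.0091954 ms; 2 hops → 0.0183908 ms.
Propagation delays (d/s per hop): 0.0490196, 3.13333 ms; sum = 3.18235 ms.
End-to-end = 3.20 ms.

3.20 ms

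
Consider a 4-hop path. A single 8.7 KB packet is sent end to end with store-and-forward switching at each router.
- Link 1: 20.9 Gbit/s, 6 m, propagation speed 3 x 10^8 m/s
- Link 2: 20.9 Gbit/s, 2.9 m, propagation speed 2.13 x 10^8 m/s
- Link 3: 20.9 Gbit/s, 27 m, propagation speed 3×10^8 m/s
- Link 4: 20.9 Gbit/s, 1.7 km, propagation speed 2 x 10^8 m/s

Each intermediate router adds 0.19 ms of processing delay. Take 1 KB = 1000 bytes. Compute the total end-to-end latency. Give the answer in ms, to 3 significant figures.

L = 69600 bits.
Transmission delay per hop = L/R = 69600/20900000000 = 0.00333014 ms; 4 hops → 0.0133206 ms.
Propagation delays (d/s per hop): 2e-05, 1.3615e-05, 9e-05, 0.0085 ms; sum = 0.00862362 ms.
Processing at 3 router(s): 3 × 0.19 ms = 0.57 ms.
End-to-end = 0.592 ms.

0.592 ms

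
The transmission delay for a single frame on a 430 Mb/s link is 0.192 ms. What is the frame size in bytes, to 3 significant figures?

L = R × t_tx = 430000000 b/s × 0.000192 s = 82560 bits.
In bytes: 82560 / 8 = 10300 bytes.

10300 bytes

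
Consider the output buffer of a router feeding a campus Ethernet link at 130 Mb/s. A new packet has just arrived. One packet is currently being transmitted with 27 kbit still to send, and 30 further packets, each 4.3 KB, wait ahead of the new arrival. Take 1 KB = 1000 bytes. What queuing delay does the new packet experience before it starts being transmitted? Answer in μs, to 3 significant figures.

8150 μs

Each queued packet: L/R = 34400/130000000 = 264.615 μs.
30 queued → 7938.46 μs.
Plus remaining 27000 bits of current packet: 207.692 μs.
Queuing delay = 8150 μs.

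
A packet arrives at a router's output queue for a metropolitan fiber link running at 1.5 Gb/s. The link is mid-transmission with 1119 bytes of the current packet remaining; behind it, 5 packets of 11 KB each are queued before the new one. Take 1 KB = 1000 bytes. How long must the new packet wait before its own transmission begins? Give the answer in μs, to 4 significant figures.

299.3 μs

Each queued packet: L/R = 88000/1500000000 = 58.6667 μs.
5 queued → 293.333 μs.
Plus remaining 8952 bits of current packet: 5.968 μs.
Queuing delay = 299.3 μs.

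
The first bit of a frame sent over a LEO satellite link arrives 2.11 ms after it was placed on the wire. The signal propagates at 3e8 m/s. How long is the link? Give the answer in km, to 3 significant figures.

d = s × t_prop = 300000000 × 0.00211 = 633 km.

633 km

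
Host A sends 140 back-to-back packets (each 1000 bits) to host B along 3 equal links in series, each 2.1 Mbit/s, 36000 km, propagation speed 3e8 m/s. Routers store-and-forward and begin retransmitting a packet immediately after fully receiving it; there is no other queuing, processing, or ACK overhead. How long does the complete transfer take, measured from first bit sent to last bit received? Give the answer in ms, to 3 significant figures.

Per-hop transmission t_tx = L/R = 1000/2100000 = 0.47619 ms.
Per-hop propagation t_prop = 36000000/300000000 = 120 ms.
Pipeline fill: first packet needs 3·t_tx to clear all hops; remaining 139 packets each add one t_tx.
Total = (3+140-1)·t_tx + 3·t_prop = 142·0.47619 + 3·120 = 428 ms.

428 ms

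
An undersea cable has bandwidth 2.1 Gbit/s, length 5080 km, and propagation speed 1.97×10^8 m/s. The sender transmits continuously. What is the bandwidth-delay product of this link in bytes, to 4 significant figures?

6769000 bytes

Propagation delay = 5080000 / 197000000 = 0.0257868 s.
BDP = R × t_prop = 2100000000 × 0.0257868 = 54152300 bits.
In bytes: 54152300/8 = 6769000 bytes.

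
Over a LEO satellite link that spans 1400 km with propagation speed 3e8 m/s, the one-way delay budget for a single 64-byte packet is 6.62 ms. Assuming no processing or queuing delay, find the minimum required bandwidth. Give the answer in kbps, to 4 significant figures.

L = 512 bits.
Propagation delay = 1400000 / 300000000 = 4.66667 ms.
Transmission budget = 6.62 − 4.66667 = 1.95333 ms.
R ≥ L / t_tx = 512 bits / 0.00195333 s = 262.1 kbps.

262.1 kbps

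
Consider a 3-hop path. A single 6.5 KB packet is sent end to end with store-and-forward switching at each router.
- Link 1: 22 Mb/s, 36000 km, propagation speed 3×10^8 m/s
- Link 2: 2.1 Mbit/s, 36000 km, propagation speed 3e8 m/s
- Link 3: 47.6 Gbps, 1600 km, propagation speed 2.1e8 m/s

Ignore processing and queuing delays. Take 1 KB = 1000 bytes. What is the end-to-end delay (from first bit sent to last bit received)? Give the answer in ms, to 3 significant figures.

275 ms

L = 52000 bits.
Transmission delays (L/R per hop): 2.36364, 24.7619, 0.00109244 ms; sum = 27.1266 ms.
Propagation delays (d/s per hop): 120, 120, 7.61905 ms; sum = 247.619 ms.
End-to-end = 275 ms.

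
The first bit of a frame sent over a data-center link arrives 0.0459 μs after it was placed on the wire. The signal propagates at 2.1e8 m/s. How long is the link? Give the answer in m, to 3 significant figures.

d = s × t_prop = 210000000 × 4.59e-08 = 9.64 m.

9.64 m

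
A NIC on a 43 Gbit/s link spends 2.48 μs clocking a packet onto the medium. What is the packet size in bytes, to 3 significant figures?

L = R × t_tx = 43000000000 b/s × 2.48e-06 s = 106640 bits.
In bytes: 106640 / 8 = 13300 bytes.

13300 bytes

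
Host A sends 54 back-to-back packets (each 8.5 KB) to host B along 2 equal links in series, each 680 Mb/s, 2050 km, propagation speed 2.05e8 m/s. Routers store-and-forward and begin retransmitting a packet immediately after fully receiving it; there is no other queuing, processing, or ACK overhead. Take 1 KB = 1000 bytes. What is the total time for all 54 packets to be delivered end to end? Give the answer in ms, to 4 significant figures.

25.50 ms

Per-hop transmission t_tx = L/R = 68000/680000000 = 0.1 ms.
Per-hop propagation t_prop = 2050000/2.05e+08 = 10 ms.
Pipeline fill: first packet needs 2·t_tx to clear all hops; remaining 53 packets each add one t_tx.
Total = (2+54-1)·t_tx + 2·t_prop = 55·0.1 + 2·10 = 25.50 ms.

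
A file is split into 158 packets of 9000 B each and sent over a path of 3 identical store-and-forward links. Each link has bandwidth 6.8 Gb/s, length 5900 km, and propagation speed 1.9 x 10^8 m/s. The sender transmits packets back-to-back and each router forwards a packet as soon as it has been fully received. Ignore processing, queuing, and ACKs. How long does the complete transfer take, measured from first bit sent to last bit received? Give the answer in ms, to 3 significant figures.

94.9 ms

Per-hop transmission t_tx = L/R = 72000/6800000000 = 0.0105882 ms.
Per-hop propagation t_prop = 5900000/190000000 = 31.0526 ms.
Pipeline fill: first packet needs 3·t_tx to clear all hops; remaining 157 packets each add one t_tx.
Total = (3+158-1)·t_tx + 3·t_prop = 160·0.0105882 + 3·31.0526 = 94.9 ms.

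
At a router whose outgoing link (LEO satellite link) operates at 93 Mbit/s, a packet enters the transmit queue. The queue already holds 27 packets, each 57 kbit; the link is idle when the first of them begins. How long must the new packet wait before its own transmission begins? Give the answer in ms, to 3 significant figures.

Each queued packet: L/R = 57000/93000000 = 0.612903 ms.
27 queued → 16.5484 ms.
Queuing delay = 16.5 ms.

16.5 ms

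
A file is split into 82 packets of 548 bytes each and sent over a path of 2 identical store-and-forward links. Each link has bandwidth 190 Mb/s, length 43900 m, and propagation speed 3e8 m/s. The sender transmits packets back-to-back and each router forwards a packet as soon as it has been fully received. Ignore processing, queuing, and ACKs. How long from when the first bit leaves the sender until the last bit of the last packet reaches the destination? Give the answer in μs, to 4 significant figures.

Per-hop transmission t_tx = L/R = 4384/190000000 = 23.0737 μs.
Per-hop propagation t_prop = 43900/300000000 = 146.333 μs.
Pipeline fill: first packet needs 2·t_tx to clear all hops; remaining 81 packets each add one t_tx.
Total = (2+82-1)·t_tx + 2·t_prop = 83·23.0737 + 2·146.333 = 2208 μs.

2208 μs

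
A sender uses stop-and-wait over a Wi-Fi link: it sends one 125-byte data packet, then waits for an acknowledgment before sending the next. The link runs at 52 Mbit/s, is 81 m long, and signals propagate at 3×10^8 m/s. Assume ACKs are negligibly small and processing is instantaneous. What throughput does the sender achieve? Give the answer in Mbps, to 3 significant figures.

t_tx = L/R = 1000/52000000 = 1.92308e-05 s.
t_prop = 81/300000000 = 2.7e-07 s; RTT = 5.4e-07 s.
Cycle = t_tx + RTT = 1.97708e-05 s.
Throughput = L / cycle = 1000 / 1.97708e-05 = 50.6 Mbps.

50.6 Mbps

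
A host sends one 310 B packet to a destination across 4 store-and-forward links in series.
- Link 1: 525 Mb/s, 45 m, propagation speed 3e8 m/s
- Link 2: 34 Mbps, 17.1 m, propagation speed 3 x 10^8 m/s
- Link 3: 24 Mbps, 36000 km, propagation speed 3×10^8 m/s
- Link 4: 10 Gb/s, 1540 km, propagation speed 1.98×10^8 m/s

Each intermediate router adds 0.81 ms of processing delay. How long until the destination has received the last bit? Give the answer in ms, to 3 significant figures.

130 ms

L = 310 × 8 = 2480 bits.
Transmission delays (L/R per hop): 0.00472381, 0.0729412, 0.103333, 0.000248 ms; sum = 0.181246 ms.
Propagation delays (d/s per hop): 0.00015, 5.7e-05, 120, 7.77778 ms; sum = 127.778 ms.
Processing at 3 router(s): 3 × 0.81 ms = 2.43 ms.
End-to-end = 130 ms.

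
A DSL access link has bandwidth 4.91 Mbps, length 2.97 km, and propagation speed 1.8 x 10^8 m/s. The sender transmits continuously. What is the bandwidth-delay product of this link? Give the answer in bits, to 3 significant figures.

81.0 bits

Propagation delay = 2970 / 180000000 = 1.65e-05 s.
BDP = R × t_prop = 4910000 × 1.65e-05 = 81.015 bits.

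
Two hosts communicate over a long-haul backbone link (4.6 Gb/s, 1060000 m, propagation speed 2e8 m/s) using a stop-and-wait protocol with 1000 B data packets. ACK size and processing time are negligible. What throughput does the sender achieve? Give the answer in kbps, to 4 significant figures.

t_tx = L/R = 8000/4600000000 = 1.73913e-06 s.
t_prop = 1060000/200000000 = 0.0053 s; RTT = 0.0106 s.
Cycle = t_tx + RTT = 0.0106017 s.
Throughput = L / cycle = 8000 / 0.0106017 = 754.6 kbps.

754.6 kbps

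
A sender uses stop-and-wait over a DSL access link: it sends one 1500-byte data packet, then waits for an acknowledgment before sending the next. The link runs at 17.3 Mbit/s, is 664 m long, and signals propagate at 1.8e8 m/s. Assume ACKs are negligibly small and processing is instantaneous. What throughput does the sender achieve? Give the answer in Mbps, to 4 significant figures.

17.12 Mbps

t_tx = L/R = 12000/17300000 = 0.000693642 s.
t_prop = 664/180000000 = 3.68889e-06 s; RTT = 7.37778e-06 s.
Cycle = t_tx + RTT = 0.000701019 s.
Throughput = L / cycle = 12000 / 0.000701019 = 17.12 Mbps.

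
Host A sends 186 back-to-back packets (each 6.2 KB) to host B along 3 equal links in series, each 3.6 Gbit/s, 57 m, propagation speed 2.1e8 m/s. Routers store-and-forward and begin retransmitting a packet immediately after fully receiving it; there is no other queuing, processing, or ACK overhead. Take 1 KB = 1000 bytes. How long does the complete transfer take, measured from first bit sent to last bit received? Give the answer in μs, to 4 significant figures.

2591 μs

Per-hop transmission t_tx = L/R = 49600/3600000000 = 13.7778 μs.
Per-hop propagation t_prop = 57/210000000 = 0.271429 μs.
Pipeline fill: first packet needs 3·t_tx to clear all hops; remaining 185 packets each add one t_tx.
Total = (3+186-1)·t_tx + 3·t_prop = 188·13.7778 + 3·0.271429 = 2591 μs.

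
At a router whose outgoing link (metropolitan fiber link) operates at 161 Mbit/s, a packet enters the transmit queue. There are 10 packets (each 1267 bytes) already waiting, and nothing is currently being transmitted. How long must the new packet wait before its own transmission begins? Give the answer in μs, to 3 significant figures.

630 μs

Each queued packet: L/R = 10136/161000000 = 62.9565 μs.
10 queued → 629.565 μs.
Queuing delay = 630 μs.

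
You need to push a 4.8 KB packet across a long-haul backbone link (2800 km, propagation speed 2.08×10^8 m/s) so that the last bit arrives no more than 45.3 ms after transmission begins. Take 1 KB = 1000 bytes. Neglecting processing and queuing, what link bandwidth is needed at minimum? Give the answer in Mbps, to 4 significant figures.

L = 38400 bits.
Propagation delay = 2800000 / 208000000 = 13.4615 ms.
Transmission budget = 45.3 − 13.4615 = 31.8385 ms.
R ≥ L / t_tx = 38400 bits / 0.0318385 s = 1.206 Mbps.

1.206 Mbps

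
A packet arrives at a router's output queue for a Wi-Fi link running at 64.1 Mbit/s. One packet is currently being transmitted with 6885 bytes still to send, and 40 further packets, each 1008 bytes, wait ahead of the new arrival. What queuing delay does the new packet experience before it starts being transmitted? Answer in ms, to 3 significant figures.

Each queued packet: L/R = 8064/6.41e+07 = 0.125803 ms.
40 queued → 5.03214 ms.
Plus remaining 55080 bits of current packet: 0.859282 ms.
Queuing delay = 5.89 ms.

5.89 ms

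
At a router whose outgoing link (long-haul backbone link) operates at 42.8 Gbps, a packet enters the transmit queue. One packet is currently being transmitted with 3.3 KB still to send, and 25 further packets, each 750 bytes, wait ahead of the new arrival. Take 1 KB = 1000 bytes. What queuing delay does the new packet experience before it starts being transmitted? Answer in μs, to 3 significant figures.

Each queued packet: L/R = 6000/42800000000 = 0.140187 μs.
25 queued → 3.50467 μs.
Plus remaining 26400 bits of current packet: 0.616822 μs.
Queuing delay = 4.12 μs.

4.12 μs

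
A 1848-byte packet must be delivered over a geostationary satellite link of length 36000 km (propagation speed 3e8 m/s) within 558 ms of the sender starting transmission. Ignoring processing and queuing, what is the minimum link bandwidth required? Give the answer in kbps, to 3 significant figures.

L = 14784 bits.
Propagation delay = 36000000 / 300000000 = 120 ms.
Transmission budget = 558 − 120 = 438 ms.
R ≥ L / t_tx = 14784 bits / 0.438 s = 33.8 kbps.

33.8 kbps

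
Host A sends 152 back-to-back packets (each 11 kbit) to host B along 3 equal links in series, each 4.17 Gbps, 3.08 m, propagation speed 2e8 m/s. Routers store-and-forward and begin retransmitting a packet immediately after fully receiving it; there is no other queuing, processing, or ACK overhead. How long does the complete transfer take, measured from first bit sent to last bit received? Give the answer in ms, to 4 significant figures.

Per-hop transmission t_tx = L/R = 11000/4170000000 = 0.00263789 ms.
Per-hop propagation t_prop = 3.08/200000000 = 1.54e-05 ms.
Pipeline fill: first packet needs 3·t_tx to clear all hops; remaining 151 packets each add one t_tx.
Total = (3+152-1)·t_tx + 3·t_prop = 154·0.00263789 + 3·1.54e-05 = 0.4063 ms.

0.4063 ms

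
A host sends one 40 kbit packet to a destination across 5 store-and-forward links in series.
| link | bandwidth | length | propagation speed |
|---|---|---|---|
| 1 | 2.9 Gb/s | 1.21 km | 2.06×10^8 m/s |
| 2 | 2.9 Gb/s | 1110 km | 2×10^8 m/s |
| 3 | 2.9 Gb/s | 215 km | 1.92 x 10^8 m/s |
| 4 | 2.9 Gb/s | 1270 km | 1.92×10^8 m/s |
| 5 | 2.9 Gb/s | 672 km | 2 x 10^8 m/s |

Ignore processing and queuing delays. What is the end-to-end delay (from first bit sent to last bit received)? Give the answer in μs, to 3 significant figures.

16700 μs

L = 40000 bits.
Transmission delay per hop = L/R = 40000/2900000000 = 13.7931 μs; 5 hops → 68.9655 μs.
Propagation delays (d/s per hop): 5.87379, 5550, 1119.79, 6614.58, 3360 μs; sum = 16650.2 μs.
End-to-end = 16700 μs.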